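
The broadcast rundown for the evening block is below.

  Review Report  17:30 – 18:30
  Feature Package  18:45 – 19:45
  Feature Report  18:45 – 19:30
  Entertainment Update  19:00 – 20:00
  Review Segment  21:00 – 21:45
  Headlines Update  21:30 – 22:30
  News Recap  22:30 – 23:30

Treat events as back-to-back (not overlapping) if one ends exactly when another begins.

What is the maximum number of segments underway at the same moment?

Sweep the timeline, counting +1 at each start and −1 at each end (ends before starts at a tie):
17:30 start Review Report → 1
18:30 end Review Report → 0
18:45 start Feature Package → 1
18:45 start Feature Report → 2
19:00 start Entertainment Update → 3
19:30 end Feature Report → 2
19:45 end Feature Package → 1
20:00 end Entertainment Update → 0
21:00 start Review Segment → 1
21:30 start Headlines Update → 2
21:45 end Review Segment → 1
22:30 end Headlines Update → 0
22:30 start News Recap → 1
23:30 end News Recap → 0
Peak is 3, at 19:00 (Entertainment Update, Feature Package, Feature Report).

3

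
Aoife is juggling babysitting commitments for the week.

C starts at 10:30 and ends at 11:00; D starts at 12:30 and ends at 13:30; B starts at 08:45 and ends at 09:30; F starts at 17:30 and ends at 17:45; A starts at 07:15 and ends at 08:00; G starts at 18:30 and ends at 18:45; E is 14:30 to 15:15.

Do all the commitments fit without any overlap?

Yes

Two intervals overlap when each starts before the other ends.
Sorted by start: A, B, C, D, E, F, G.
B starts after A ends — done with A.
C starts after B ends — done with B.
D starts after C ends — done with C.
E starts after D ends — done with D.
F starts after E ends — done with E.
G starts after F ends.
Every pair is clear; the schedule has no overlaps.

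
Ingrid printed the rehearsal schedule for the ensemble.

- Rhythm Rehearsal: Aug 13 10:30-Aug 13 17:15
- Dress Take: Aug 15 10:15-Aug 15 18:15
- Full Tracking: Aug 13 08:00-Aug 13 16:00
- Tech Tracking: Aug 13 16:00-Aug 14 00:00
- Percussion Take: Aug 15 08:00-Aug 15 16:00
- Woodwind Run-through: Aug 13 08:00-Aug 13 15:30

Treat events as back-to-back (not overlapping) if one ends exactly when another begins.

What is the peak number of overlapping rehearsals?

Sweep the timeline, counting +1 at each start and −1 at each end (ends before starts at a tie):
Aug 13 08:00 start Full Tracking → 1
Aug 13 08:00 start Woodwind Run-through → 2
Aug 13 10:30 start Rhythm Rehearsal → 3
Aug 13 15:30 end Woodwind Run-through → 2
Aug 13 16:00 end Full Tracking → 1
Aug 13 16:00 start Tech Tracking → 2
Aug 13 17:15 end Rhythm Rehearsal → 1
Aug 14 00:00 end Tech Tracking → 0
Aug 15 08:00 start Percussion Take → 1
Aug 15 10:15 start Dress Take → 2
Aug 15 16:00 end Percussion Take → 1
Aug 15 18:15 end Dress Take → 0
Peak is 3, at Aug 13 10:30 (Full Tracking, Rhythm Rehearsal, Woodwind Run-through).

3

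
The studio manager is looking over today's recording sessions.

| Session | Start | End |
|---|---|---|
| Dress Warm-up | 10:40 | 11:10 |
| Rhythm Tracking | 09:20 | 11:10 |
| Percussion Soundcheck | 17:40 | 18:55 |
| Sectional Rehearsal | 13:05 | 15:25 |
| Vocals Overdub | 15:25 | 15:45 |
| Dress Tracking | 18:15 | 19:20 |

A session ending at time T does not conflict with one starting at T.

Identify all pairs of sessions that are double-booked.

Dress Tracking & Percussion Soundcheck, Dress Warm-up & Rhythm Tracking

Check each pair: they overlap iff neither finishes before the other starts.
Sorted by start: Rhythm Tracking, Dress Warm-up, Sectional Rehearsal, Vocals Overdub, Percussion Soundcheck, Dress Tracking.
Dress Warm-up starts before Rhythm Tracking ends → Rhythm Tracking and Dress Warm-up overlap.
Sectional Rehearsal starts after Rhythm Tracking ends, so nothing later overlaps Rhythm Tracking either.
Sectional Rehearsal starts after Dress Warm-up ends, so nothing later overlaps Dress Warm-up either.
Vocals Overdub starts exactly when Sectional Rehearsal ends (back-to-back, no overlap), so nothing later overlaps Sectional Rehearsal either.
Percussion Soundcheck starts after Vocals Overdub ends, so nothing later overlaps Vocals Overdub either.
Dress Tracking starts before Percussion Soundcheck ends → Percussion Soundcheck and Dress Tracking overlap.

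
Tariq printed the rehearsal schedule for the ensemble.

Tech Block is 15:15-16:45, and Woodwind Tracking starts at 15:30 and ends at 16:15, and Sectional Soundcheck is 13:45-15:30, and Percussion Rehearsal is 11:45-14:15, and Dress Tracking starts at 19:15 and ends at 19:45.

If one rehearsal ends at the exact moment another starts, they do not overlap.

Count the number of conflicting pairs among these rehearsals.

3

Two intervals overlap when each starts before the other ends.
Sorted by start: Percussion Rehearsal, Sectional Soundcheck, Tech Block, Woodwind Tracking, Dress Tracking.
Sectional Soundcheck starts before Percussion Rehearsal ends → Percussion Rehearsal and Sectional Soundcheck overlap.
Tech Block starts after Percussion Rehearsal ends; Percussion Rehearsal is clear from here.
Tech Block starts before Sectional Soundcheck ends → Sectional Soundcheck and Tech Block overlap.
Woodwind Tracking starts exactly when Sectional Soundcheck ends (back-to-back, no overlap); Sectional Soundcheck is clear from here.
Woodwind Tracking starts before Tech Block ends → Tech Block and Woodwind Tracking overlap.
Dress Tracking starts after Tech Block ends.
Dress Tracking starts after Woodwind Tracking ends.
Overlapping pairs: Percussion Rehearsal & Sectional Soundcheck, Sectional Soundcheck & Tech Block, Tech Block & Woodwind Tracking — 3 in total.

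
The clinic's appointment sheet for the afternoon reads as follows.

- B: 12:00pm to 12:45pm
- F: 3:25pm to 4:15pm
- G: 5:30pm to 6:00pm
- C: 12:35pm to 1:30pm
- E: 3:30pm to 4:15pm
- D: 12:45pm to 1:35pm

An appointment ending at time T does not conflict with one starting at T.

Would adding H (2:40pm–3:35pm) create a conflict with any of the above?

Yes — it overlaps E, F

B: ends 12:45pm at or before H starts 2:40pm → clear.
C: ends 1:30pm at or before H starts 2:40pm → clear.
D: ends 1:35pm at or before H starts 2:40pm → clear.
F: starts 3:25pm before H ends 3:35pm, and ends 4:15pm after H starts 2:40pm → overlap.
E: starts 3:30pm before H ends 3:35pm, and ends 4:15pm after H starts 2:40pm → overlap.
G: starts 5:30pm at or after H ends 3:35pm → clear.
H overlaps E, F.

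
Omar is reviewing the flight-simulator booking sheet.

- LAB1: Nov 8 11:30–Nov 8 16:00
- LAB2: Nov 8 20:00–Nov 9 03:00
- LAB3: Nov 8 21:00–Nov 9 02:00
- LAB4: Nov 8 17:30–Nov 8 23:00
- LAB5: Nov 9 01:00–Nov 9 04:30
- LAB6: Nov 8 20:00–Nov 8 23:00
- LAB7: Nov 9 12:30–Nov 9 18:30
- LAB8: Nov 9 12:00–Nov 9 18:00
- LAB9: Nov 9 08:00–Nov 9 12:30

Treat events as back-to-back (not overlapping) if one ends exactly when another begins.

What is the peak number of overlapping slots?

4

Sweep the timeline, counting +1 at each start and −1 at each end (ends before starts at a tie):
Nov 8 11:30 start LAB1 → 1
Nov 8 16:00 end LAB1 → 0
Nov 8 17:30 start LAB4 → 1
Nov 8 20:00 start LAB2 → 2
Nov 8 20:00 start LAB6 → 3
Nov 8 21:00 start LAB3 → 4
Nov 8 23:00 end LAB4 → 3
Nov 8 23:00 end LAB6 → 2
Nov 9 01:00 start LAB5 → 3
Nov 9 02:00 end LAB3 → 2
Nov 9 03:00 end LAB2 → 1
Nov 9 04:30 end LAB5 → 0
Nov 9 08:00 start LAB9 → 1
Nov 9 12:00 start LAB8 → 2
Nov 9 12:30 end LAB9 → 1
Nov 9 12:30 start LAB7 → 2
Nov 9 18:00 end LAB8 → 1
Nov 9 18:30 end LAB7 → 0
Peak is 4, at Nov 8 21:00 (LAB2, LAB3, LAB4, LAB6).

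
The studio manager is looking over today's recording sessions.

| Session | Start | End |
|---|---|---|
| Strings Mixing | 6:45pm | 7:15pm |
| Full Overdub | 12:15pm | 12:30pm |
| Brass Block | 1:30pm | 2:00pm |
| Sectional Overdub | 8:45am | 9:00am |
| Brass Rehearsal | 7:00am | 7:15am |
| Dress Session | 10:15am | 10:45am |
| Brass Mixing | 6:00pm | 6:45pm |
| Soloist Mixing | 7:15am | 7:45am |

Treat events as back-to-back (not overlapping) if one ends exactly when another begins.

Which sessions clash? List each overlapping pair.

no overlapping pairs

Sorted by start: Brass Rehearsal, Soloist Mixing, Sectional Overdub, Dress Session, Full Overdub, Brass Block, Brass Mixing, Strings Mixing.
Soloist Mixing starts exactly when Brass Rehearsal ends (back-to-back, no overlap), so nothing later overlaps Brass Rehearsal either.
Sectional Overdub starts after Soloist Mixing ends, so nothing later overlaps Soloist Mixing either.
Dress Session starts after Sectional Overdub ends, so nothing later overlaps Sectional Overdub either.
Full Overdub starts after Dress Session ends, so nothing later overlaps Dress Session either.
Brass Block starts after Full Overdub ends, so nothing later overlaps Full Overdub either.
Brass Mixing starts after Brass Block ends, so nothing later overlaps Brass Block either.
Strings Mixing starts exactly when Brass Mixing ends (back-to-back, no overlap).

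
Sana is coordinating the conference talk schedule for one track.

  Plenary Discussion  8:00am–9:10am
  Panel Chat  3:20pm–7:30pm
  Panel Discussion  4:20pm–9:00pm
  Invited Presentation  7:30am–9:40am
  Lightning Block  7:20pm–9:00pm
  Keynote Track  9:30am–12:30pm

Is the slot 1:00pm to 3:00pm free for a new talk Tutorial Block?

Invited Presentation: ends 9:40am at or before Tutorial Block starts 1:00pm → clear.
Plenary Discussion: ends 9:10am at or before Tutorial Block starts 1:00pm → clear.
Keynote Track: ends 12:30pm at or before Tutorial Block starts 1:00pm → clear.
Panel Chat: starts 3:20pm at or after Tutorial Block ends 3:00pm → clear.
Panel Discussion: starts 4:20pm at or after Tutorial Block ends 3:00pm → clear.
Lightning Block: starts 7:20pm at or after Tutorial Block ends 3:00pm → clear.

Yes — the slot is free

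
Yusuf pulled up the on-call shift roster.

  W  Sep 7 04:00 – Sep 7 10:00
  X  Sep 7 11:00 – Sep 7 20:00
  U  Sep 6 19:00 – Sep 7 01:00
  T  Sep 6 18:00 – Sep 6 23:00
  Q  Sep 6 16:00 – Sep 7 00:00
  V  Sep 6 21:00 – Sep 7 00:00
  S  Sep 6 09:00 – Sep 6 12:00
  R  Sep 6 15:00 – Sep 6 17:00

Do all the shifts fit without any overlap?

Sorted by start: S, R, Q, T, U, V, W, X.
R starts after S ends — done with S.
Q starts before R ends → R and Q overlap.
That's a conflict, so the schedule is not conflict-free.

No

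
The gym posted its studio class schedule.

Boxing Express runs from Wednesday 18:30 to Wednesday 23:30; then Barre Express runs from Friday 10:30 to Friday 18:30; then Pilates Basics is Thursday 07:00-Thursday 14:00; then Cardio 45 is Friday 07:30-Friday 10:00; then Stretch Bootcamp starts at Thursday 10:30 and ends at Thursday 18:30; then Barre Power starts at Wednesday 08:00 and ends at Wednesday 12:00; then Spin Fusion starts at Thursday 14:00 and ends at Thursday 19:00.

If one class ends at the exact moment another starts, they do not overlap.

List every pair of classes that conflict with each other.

Pilates Basics & Stretch Bootcamp, Spin Fusion & Stretch Bootcamp

Sorted by start: Barre Power, Boxing Express, Pilates Basics, Stretch Bootcamp, Spin Fusion, Cardio 45, Barre Express.
Boxing Express starts after Barre Power ends; Barre Power is clear from here.
Pilates Basics starts after Boxing Express ends; Boxing Express is clear from here.
Stretch Bootcamp starts before Pilates Basics ends → Pilates Basics and Stretch Bootcamp overlap.
Spin Fusion starts exactly when Pilates Basics ends (back-to-back, no overlap); Pilates Basics is clear from here.
Spin Fusion starts before Stretch Bootcamp ends → Stretch Bootcamp and Spin Fusion overlap.
Cardio 45 starts after Stretch Bootcamp ends; Stretch Bootcamp is clear from here.
Cardio 45 starts after Spin Fusion ends; Spin Fusion is clear from here.
Barre Express starts after Cardio 45 ends.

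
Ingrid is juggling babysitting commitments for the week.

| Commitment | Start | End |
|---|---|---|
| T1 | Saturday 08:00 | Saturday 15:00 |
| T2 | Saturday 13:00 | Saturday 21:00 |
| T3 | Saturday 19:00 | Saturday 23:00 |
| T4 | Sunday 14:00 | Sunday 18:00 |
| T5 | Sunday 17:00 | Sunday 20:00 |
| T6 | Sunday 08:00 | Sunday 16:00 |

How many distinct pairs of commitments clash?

4

Check each pair: they overlap iff neither finishes before the other starts.
Sorted by start: T1, T2, T3, T6, T4, T5.
T2 starts before T1 ends → T1 and T2 overlap.
T3 starts after T1 ends — done with T1.
T3 starts before T2 ends → T2 and T3 overlap.
T6 starts after T2 ends — done with T2.
T6 starts after T3 ends — done with T3.
T4 starts before T6 ends → T6 and T4 overlap.
T5 starts after T6 ends.
T5 starts before T4 ends → T4 and T5 overlap.
Overlapping pairs: T1 & T2, T2 & T3, T4 & T5, T4 & T6 — 4 in total.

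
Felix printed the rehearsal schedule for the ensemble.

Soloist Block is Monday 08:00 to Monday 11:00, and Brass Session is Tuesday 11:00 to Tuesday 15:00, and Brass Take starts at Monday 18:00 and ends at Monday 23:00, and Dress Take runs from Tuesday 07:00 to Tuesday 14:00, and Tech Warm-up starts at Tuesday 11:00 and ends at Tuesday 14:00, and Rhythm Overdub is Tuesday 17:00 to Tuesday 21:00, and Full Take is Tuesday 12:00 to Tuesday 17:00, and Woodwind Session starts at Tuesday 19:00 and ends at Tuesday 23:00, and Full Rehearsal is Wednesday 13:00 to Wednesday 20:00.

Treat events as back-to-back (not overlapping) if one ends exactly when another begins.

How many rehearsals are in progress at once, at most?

Sweep the timeline, counting +1 at each start and −1 at each end (ends before starts at a tie):
Monday 08:00 start Soloist Block → 1
Monday 11:00 end Soloist Block → 0
Monday 18:00 start Brass Take → 1
Monday 23:00 end Brass Take → 0
Tuesday 07:00 start Dress Take → 1
Tuesday 11:00 start Brass Session → 2
Tuesday 11:00 start Tech Warm-up → 3
Tuesday 12:00 start Full Take → 4
Tuesday 14:00 end Dress Take → 3
Tuesday 14:00 end Tech Warm-up → 2
Tuesday 15:00 end Brass Session → 1
Tuesday 17:00 end Full Take → 0
Tuesday 17:00 start Rhythm Overdub → 1
Tuesday 19:00 start Woodwind Session → 2
Tuesday 21:00 end Rhythm Overdub → 1
Tuesday 23:00 end Woodwind Session → 0
Wednesday 13:00 start Full Rehearsal → 1
Wednesday 20:00 end Full Rehearsal → 0
Peak is 4, at Tuesday 12:00 (Brass Session, Dress Take, Full Take, Tech Warm-up).

4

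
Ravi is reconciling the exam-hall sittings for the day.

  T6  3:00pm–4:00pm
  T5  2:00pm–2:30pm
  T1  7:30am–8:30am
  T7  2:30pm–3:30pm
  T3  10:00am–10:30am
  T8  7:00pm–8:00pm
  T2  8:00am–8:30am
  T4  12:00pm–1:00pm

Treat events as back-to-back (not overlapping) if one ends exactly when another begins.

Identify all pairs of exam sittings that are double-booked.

Check each pair: they overlap iff neither finishes before the other starts.
Sorted by start: T1, T2, T3, T4, T5, T7, T6, T8.
T2 starts before T1 ends → T1 and T2 overlap.
T3 starts after T1 ends, so nothing later overlaps T1 either.
T3 starts after T2 ends, so nothing later overlaps T2 either.
T4 starts after T3 ends, so nothing later overlaps T3 either.
T5 starts after T4 ends, so nothing later overlaps T4 either.
T7 starts exactly when T5 ends (back-to-back, no overlap), so nothing later overlaps T5 either.
T6 starts before T7 ends → T7 and T6 overlap.
T8 starts after T7 ends.
T8 starts after T6 ends.

T1 & T2, T6 & T7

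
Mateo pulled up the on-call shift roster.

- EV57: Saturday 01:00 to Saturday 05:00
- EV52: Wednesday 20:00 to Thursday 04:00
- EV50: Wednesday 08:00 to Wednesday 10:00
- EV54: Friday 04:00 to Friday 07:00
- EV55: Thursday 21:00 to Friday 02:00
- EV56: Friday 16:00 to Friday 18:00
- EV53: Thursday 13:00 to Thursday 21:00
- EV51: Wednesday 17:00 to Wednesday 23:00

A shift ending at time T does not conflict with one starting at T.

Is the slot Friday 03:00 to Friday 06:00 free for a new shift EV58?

No — it overlaps EV54

EV50: ends Wednesday 10:00 at or before EV58 starts Friday 03:00 → clear.
EV51: ends Wednesday 23:00 at or before EV58 starts Friday 03:00 → clear.
EV52: ends Thursday 04:00 at or before EV58 starts Friday 03:00 → clear.
EV53: ends Thursday 21:00 at or before EV58 starts Friday 03:00 → clear.
EV55: ends Friday 02:00 at or before EV58 starts Friday 03:00 → clear.
EV54: starts Friday 04:00 before EV58 ends Friday 06:00, and ends Friday 07:00 after EV58 starts Friday 03:00 → overlap.
EV56: starts Friday 16:00 at or after EV58 ends Friday 06:00 → clear.
EV57: starts Saturday 01:00 at or after EV58 ends Friday 06:00 → clear.
EV58 overlaps EV54.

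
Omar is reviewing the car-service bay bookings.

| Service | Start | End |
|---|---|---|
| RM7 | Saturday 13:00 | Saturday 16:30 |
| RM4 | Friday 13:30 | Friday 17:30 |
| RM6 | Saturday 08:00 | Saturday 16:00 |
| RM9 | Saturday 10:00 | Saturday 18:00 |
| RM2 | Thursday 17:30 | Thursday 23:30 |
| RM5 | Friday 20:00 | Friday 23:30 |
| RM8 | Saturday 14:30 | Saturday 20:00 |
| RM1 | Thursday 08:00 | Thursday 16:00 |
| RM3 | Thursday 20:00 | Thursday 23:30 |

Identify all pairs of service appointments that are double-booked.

RM2 & RM3, RM6 & RM7, RM6 & RM8, RM6 & RM9, RM7 & RM8, RM7 & RM9, RM8 & RM9

Sorted by start: RM1, RM2, RM3, RM4, RM5, RM6, RM9, RM7, RM8.
RM2 starts after RM1 ends — done with RM1.
RM3 starts before RM2 ends → RM2 and RM3 overlap.
RM4 starts after RM2 ends — done with RM2.
RM4 starts after RM3 ends — done with RM3.
RM5 starts after RM4 ends — done with RM4.
RM6 starts after RM5 ends — done with RM5.
RM9 starts before RM6 ends → RM6 and RM9 overlap.
RM7 starts before RM6 ends → RM6 and RM7 overlap.
RM8 starts before RM6 ends → RM6 and RM8 overlap.
RM7 starts before RM9 ends → RM9 and RM7 overlap.
RM8 starts before RM9 ends → RM9 and RM8 overlap.
RM8 starts before RM7 ends → RM7 and RM8 overlap.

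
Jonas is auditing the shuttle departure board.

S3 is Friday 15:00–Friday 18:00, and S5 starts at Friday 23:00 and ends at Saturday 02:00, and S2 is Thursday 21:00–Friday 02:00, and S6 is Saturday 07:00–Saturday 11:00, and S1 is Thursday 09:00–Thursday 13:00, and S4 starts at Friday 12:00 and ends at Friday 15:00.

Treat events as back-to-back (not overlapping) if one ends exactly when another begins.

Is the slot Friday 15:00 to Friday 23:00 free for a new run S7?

No — it overlaps S3

S1: ends Thursday 13:00 at or before S7 starts Friday 15:00 → clear.
S2: ends Friday 02:00 at or before S7 starts Friday 15:00 → clear.
S4: ends Friday 15:00 at or before S7 starts Friday 15:00 → clear.
S3: starts Friday 15:00 before S7 ends Friday 23:00, and ends Friday 18:00 after S7 starts Friday 15:00 → overlap.
S5: starts Friday 23:00 at or after S7 ends Friday 23:00 → clear.
S6: starts Saturday 07:00 at or after S7 ends Friday 23:00 → clear.
S7 overlaps S3.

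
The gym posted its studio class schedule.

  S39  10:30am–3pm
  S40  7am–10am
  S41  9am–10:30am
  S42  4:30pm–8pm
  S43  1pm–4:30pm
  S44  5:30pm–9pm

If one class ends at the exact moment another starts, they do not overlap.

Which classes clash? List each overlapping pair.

Sorted by start: S40, S41, S39, S43, S42, S44.
S41 starts before S40 ends → S40 and S41 overlap.
S39 starts after S40 ends, so S40 has no further overlaps.
S39 starts exactly when S41 ends (back-to-back, no overlap), so S41 has no further overlaps.
S43 starts before S39 ends → S39 and S43 overlap.
S42 starts after S39 ends, so S39 has no further overlaps.
S42 starts exactly when S43 ends (back-to-back, no overlap), so S43 has no further overlaps.
S44 starts before S42 ends → S42 and S44 overlap.

S39 & S43, S40 & S41, S42 & S44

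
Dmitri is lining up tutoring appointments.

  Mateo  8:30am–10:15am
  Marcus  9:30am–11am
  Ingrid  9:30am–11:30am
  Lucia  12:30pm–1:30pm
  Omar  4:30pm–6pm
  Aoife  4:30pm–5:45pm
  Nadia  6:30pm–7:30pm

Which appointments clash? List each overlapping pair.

Aoife & Omar, Ingrid & Marcus, Ingrid & Mateo, Marcus & Mateo

Sorted by start: Mateo, Marcus, Ingrid, Lucia, Omar, Aoife, Nadia.
Marcus starts before Mateo ends → Mateo and Marcus overlap.
Ingrid starts before Mateo ends → Mateo and Ingrid overlap.
Lucia starts after Mateo ends; Mateo is clear from here.
Ingrid starts before Marcus ends → Marcus and Ingrid overlap.
Lucia starts after Marcus ends; Marcus is clear from here.
Lucia starts after Ingrid ends; Ingrid is clear from here.
Omar starts after Lucia ends; Lucia is clear from here.
Aoife starts before Omar ends → Omar and Aoife overlap.
Nadia starts after Omar ends.
Nadia starts after Aoife ends.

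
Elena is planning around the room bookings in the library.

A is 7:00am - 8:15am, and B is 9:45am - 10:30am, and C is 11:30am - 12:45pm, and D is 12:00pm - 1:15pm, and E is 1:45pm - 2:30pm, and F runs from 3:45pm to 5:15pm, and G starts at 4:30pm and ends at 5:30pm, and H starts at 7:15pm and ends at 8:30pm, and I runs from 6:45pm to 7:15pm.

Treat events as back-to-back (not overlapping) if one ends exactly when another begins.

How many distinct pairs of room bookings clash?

2

Sorted by start: A, B, C, D, E, F, G, I, H.
B starts after A ends — done with A.
C starts after B ends — done with B.
D starts before C ends → C and D overlap.
E starts after C ends — done with C.
E starts after D ends — done with D.
F starts after E ends — done with E.
G starts before F ends → F and G overlap.
I starts after F ends — done with F.
I starts after G ends — done with G.
H starts exactly when I ends (back-to-back, no overlap).
Overlapping pairs: C & D, F & G — 2 in total.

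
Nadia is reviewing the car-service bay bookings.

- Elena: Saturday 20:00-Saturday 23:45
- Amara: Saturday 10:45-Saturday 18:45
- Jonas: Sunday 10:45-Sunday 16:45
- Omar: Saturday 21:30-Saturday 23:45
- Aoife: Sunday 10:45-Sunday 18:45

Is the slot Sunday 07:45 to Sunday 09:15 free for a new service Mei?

Yes — the slot is free

Amara: ends Saturday 18:45 at or before Mei starts Sunday 07:45 → clear.
Elena: ends Saturday 23:45 at or before Mei starts Sunday 07:45 → clear.
Omar: ends Saturday 23:45 at or before Mei starts Sunday 07:45 → clear.
Jonas: starts Sunday 10:45 at or after Mei ends Sunday 09:15 → clear.
Aoife: starts Sunday 10:45 at or after Mei ends Sunday 09:15 → clear.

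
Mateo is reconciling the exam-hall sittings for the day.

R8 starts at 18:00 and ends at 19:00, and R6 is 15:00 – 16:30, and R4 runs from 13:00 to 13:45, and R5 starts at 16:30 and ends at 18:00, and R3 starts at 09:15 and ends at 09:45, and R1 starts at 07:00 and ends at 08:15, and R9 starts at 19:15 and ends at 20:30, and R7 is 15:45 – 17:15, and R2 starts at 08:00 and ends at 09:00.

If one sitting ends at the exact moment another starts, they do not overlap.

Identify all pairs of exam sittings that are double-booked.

R1 & R2, R5 & R7, R6 & R7

Sorted by start: R1, R2, R3, R4, R6, R7, R5, R8, R9.
R2 starts before R1 ends → R1 and R2 overlap.
R3 starts after R1 ends, so R1 has no further overlaps.
R3 starts after R2 ends, so R2 has no further overlaps.
R4 starts after R3 ends, so R3 has no further overlaps.
R6 starts after R4 ends, so R4 has no further overlaps.
R7 starts before R6 ends → R6 and R7 overlap.
R5 starts exactly when R6 ends (back-to-back, no overlap), so R6 has no further overlaps.
R5 starts before R7 ends → R7 and R5 overlap.
R8 starts after R7 ends, so R7 has no further overlaps.
R8 starts exactly when R5 ends (back-to-back, no overlap), so R5 has no further overlaps.
R9 starts after R8 ends.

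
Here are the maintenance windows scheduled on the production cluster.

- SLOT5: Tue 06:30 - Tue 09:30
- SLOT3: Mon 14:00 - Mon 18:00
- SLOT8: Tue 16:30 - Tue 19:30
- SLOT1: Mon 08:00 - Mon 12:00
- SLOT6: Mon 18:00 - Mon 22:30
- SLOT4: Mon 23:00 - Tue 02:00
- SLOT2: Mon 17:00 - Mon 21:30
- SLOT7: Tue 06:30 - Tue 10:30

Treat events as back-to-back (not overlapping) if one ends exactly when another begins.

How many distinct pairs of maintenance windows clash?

Two intervals overlap when each starts before the other ends.
Sorted by start: SLOT1, SLOT3, SLOT2, SLOT6, SLOT4, SLOT5, SLOT7, SLOT8.
SLOT3 starts after SLOT1 ends; SLOT1 is clear from here.
SLOT2 starts before SLOT3 ends → SLOT3 and SLOT2 overlap.
SLOT6 starts exactly when SLOT3 ends (back-to-back, no overlap); SLOT3 is clear from here.
SLOT6 starts before SLOT2 ends → SLOT2 and SLOT6 overlap.
SLOT4 starts after SLOT2 ends; SLOT2 is clear from here.
SLOT4 starts after SLOT6 ends; SLOT6 is clear from here.
SLOT5 starts after SLOT4 ends; SLOT4 is clear from here.
SLOT7 starts before SLOT5 ends → SLOT5 and SLOT7 overlap.
SLOT8 starts after SLOT5 ends.
SLOT8 starts after SLOT7 ends.
Overlapping pairs: SLOT2 & SLOT3, SLOT2 & SLOT6, SLOT5 & SLOT7 — 3 in total.

3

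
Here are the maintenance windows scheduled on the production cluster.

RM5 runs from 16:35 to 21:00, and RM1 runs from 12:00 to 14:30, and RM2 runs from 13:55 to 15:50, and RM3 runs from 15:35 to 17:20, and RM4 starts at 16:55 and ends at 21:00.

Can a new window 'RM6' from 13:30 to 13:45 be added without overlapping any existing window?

No — it overlaps RM1

RM1: starts 12:00 before RM6 ends 13:45, and ends 14:30 after RM6 starts 13:30 → overlap.
RM2: starts 13:55 at or after RM6 ends 13:45 → clear.
RM3: starts 15:35 at or after RM6 ends 13:45 → clear.
RM5: starts 16:35 at or after RM6 ends 13:45 → clear.
RM4: starts 16:55 at or after RM6 ends 13:45 → clear.
RM6 overlaps RM1.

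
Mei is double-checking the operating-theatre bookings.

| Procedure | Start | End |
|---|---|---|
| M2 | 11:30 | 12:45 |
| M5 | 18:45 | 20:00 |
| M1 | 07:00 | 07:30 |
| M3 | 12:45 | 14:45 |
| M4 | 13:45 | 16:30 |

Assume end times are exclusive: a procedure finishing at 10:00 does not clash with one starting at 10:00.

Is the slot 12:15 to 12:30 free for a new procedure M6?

M1: ends 07:30 at or before M6 starts 12:15 → clear.
M2: starts 11:30 before M6 ends 12:30, and ends 12:45 after M6 starts 12:15 → overlap.
M3: starts 12:45 at or after M6 ends 12:30 → clear.
M4: starts 13:45 at or after M6 ends 12:30 → clear.
M5: starts 18:45 at or after M6 ends 12:30 → clear.
M6 overlaps M2.

No — it overlaps M2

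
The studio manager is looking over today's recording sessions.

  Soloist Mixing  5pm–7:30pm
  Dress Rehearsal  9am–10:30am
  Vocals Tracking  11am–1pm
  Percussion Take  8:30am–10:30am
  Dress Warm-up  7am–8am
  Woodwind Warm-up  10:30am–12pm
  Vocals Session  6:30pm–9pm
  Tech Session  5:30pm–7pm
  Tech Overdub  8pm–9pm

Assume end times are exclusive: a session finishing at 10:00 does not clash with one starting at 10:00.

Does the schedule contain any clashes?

Sorted by start: Dress Warm-up, Percussion Take, Dress Rehearsal, Woodwind Warm-up, Vocals Tracking, Soloist Mixing, Tech Session, Vocals Session, Tech Overdub.
Percussion Take starts after Dress Warm-up ends — done with Dress Warm-up.
Dress Rehearsal starts before Percussion Take ends → Percussion Take and Dress Rehearsal overlap.
That's a conflict, so the schedule is not conflict-free.

Yes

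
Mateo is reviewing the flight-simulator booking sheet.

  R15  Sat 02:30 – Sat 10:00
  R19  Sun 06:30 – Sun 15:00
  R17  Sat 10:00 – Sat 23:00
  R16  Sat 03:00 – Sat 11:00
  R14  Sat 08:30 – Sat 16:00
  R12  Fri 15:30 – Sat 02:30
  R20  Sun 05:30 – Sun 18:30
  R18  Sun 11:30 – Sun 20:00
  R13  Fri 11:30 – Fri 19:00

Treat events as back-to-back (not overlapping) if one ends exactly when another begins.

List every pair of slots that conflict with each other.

R12 & R13, R14 & R15, R14 & R16, R14 & R17, R15 & R16, R16 & R17, R18 & R19, R18 & R20, R19 & R20

Sorted by start: R13, R12, R15, R16, R14, R17, R20, R19, R18.
R12 starts before R13 ends → R13 and R12 overlap.
R15 starts after R13 ends, so nothing later overlaps R13 either.
R15 starts exactly when R12 ends (back-to-back, no overlap), so nothing later overlaps R12 either.
R16 starts before R15 ends → R15 and R16 overlap.
R14 starts before R15 ends → R15 and R14 overlap.
R17 starts exactly when R15 ends (back-to-back, no overlap), so nothing later overlaps R15 either.
R14 starts before R16 ends → R16 and R14 overlap.
R17 starts before R16 ends → R16 and R17 overlap.
R20 starts after R16 ends, so nothing later overlaps R16 either.
R17 starts before R14 ends → R14 and R17 overlap.
R20 starts after R14 ends, so nothing later overlaps R14 either.
R20 starts after R17 ends, so nothing later overlaps R17 either.
R19 starts before R20 ends → R20 and R19 overlap.
R18 starts before R20 ends → R20 and R18 overlap.
R18 starts before R19 ends → R19 and R18 overlap.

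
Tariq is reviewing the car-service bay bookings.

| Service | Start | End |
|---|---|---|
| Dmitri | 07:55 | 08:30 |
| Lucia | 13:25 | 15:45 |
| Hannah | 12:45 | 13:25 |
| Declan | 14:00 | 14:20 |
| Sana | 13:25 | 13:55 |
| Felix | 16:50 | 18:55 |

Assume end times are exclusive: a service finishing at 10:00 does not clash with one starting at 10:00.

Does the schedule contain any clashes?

Yes

Sorted by start: Dmitri, Hannah, Sana, Lucia, Declan, Felix.
Hannah starts after Dmitri ends, so Dmitri has no further overlaps.
Sana starts exactly when Hannah ends (back-to-back, no overlap), so Hannah has no further overlaps.
Lucia starts before Sana ends → Sana and Lucia overlap.
That's a conflict, so the schedule is not conflict-free.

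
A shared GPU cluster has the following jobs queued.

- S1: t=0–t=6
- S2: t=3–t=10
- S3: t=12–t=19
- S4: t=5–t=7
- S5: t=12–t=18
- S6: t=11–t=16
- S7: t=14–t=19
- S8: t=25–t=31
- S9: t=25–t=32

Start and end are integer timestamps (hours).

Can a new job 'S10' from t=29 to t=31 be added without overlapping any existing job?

No — it overlaps S8, S9

S1: ends t=6 at or before S10 starts t=29 → clear.
S2: ends t=10 at or before S10 starts t=29 → clear.
S4: ends t=7 at or before S10 starts t=29 → clear.
S6: ends t=16 at or before S10 starts t=29 → clear.
S3: ends t=19 at or before S10 starts t=29 → clear.
S5: ends t=18 at or before S10 starts t=29 → clear.
S7: ends t=19 at or before S10 starts t=29 → clear.
S8: starts t=25 before S10 ends t=31, and ends t=31 after S10 starts t=29 → overlap.
S9: starts t=25 before S10 ends t=31, and ends t=32 after S10 starts t=29 → overlap.
S10 overlaps S8, S9.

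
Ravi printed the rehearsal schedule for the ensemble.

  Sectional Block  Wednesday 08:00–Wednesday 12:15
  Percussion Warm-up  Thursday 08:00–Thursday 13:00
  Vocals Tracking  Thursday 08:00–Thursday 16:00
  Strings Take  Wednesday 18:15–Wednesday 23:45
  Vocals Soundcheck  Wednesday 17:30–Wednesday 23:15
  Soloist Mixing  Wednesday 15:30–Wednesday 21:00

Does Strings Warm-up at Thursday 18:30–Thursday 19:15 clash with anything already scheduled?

No — it doesn't clash with anything

Sectional Block: ends Wednesday 12:15 at or before Strings Warm-up starts Thursday 18:30 → clear.
Soloist Mixing: ends Wednesday 21:00 at or before Strings Warm-up starts Thursday 18:30 → clear.
Vocals Soundcheck: ends Wednesday 23:15 at or before Strings Warm-up starts Thursday 18:30 → clear.
Strings Take: ends Wednesday 23:45 at or before Strings Warm-up starts Thursday 18:30 → clear.
Vocals Tracking: ends Thursday 16:00 at or before Strings Warm-up starts Thursday 18:30 → clear.
Percussion Warm-up: ends Thursday 13:00 at or before Strings Warm-up starts Thursday 18:30 → clear.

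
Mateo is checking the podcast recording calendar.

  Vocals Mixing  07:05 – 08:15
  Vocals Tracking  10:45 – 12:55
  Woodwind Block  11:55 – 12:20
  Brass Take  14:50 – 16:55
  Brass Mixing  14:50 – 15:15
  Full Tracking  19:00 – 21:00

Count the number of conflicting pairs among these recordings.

Two intervals overlap when each starts before the other ends.
Sorted by start: Vocals Mixing, Vocals Tracking, Woodwind Block, Brass Take, Brass Mixing, Full Tracking.
Vocals Tracking starts after Vocals Mixing ends, so nothing later overlaps Vocals Mixing either.
Woodwind Block starts before Vocals Tracking ends → Vocals Tracking and Woodwind Block overlap.
Brass Take starts after Vocals Tracking ends, so nothing later overlaps Vocals Tracking either.
Brass Take starts after Woodwind Block ends, so nothing later overlaps Woodwind Block either.
Brass Mixing starts before Brass Take ends → Brass Take and Brass Mixing overlap.
Full Tracking starts after Brass Take ends.
Full Tracking starts after Brass Mixing ends.
Overlapping pairs: Brass Mixing & Brass Take, Vocals Tracking & Woodwind Block — 2 in total.

2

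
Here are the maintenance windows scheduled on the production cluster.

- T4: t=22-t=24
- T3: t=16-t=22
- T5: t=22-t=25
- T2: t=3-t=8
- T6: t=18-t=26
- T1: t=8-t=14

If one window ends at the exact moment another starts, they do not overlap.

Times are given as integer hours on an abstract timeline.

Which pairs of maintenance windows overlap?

Sorted by start: T2, T1, T3, T6, T4, T5.
T1 starts exactly when T2 ends (back-to-back, no overlap); T2 is clear from here.
T3 starts after T1 ends; T1 is clear from here.
T6 starts before T3 ends → T3 and T6 overlap.
T4 starts exactly when T3 ends (back-to-back, no overlap); T3 is clear from here.
T4 starts before T6 ends → T6 and T4 overlap.
T5 starts before T6 ends → T6 and T5 overlap.
T5 starts before T4 ends → T4 and T5 overlap.

T3 & T6, T4 & T5, T4 & T6, T5 & T6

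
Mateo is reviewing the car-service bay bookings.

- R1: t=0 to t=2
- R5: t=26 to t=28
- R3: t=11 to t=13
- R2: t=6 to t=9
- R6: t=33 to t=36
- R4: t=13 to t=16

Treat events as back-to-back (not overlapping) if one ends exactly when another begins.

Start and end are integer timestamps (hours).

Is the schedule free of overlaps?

Sorted by start: R1, R2, R3, R4, R5, R6.
R2 starts after R1 ends; R1 is clear from here.
R3 starts after R2 ends; R2 is clear from here.
R4 starts exactly when R3 ends (back-to-back, no overlap); R3 is clear from here.
R5 starts after R4 ends; R4 is clear from here.
R6 starts after R5 ends.
Every pair is clear; the schedule has no overlaps.

Yes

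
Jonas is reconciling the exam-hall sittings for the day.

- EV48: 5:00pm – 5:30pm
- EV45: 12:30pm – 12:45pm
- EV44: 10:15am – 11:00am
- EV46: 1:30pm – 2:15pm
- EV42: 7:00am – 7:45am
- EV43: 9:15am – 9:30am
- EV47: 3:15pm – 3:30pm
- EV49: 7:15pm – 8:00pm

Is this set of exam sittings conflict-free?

Yes

Two intervals overlap when each starts before the other ends.
Sorted by start: EV42, EV43, EV44, EV45, EV46, EV47, EV48, EV49.
EV43 starts after EV42 ends, so EV42 has no further overlaps.
EV44 starts after EV43 ends, so EV43 has no further overlaps.
EV45 starts after EV44 ends, so EV44 has no further overlaps.
EV46 starts after EV45 ends, so EV45 has no further overlaps.
EV47 starts after EV46 ends, so EV46 has no further overlaps.
EV48 starts after EV47 ends, so EV47 has no further overlaps.
EV49 starts after EV48 ends.
Every pair is clear; the schedule has no overlaps.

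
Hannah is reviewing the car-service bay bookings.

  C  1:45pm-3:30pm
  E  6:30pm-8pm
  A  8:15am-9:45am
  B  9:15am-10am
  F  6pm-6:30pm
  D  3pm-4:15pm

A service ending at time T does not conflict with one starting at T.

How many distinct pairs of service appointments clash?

Sorted by start: A, B, C, D, F, E.
B starts before A ends → A and B overlap.
C starts after A ends — done with A.
C starts after B ends — done with B.
D starts before C ends → C and D overlap.
F starts after C ends — done with C.
F starts after D ends — done with D.
E starts exactly when F ends (back-to-back, no overlap).
Overlapping pairs: A & B, C & D — 2 in total.

2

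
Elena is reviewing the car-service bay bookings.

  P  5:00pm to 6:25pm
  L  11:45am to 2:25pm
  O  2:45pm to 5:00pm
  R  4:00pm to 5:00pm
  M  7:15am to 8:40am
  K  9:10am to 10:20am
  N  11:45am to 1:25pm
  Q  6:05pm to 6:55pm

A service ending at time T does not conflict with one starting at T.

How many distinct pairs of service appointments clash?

Sorted by start: M, K, L, N, O, R, P, Q.
K starts after M ends, so nothing later overlaps M either.
L starts after K ends, so nothing later overlaps K either.
N starts before L ends → L and N overlap.
O starts after L ends, so nothing later overlaps L either.
O starts after N ends, so nothing later overlaps N either.
R starts before O ends → O and R overlap.
P starts exactly when O ends (back-to-back, no overlap), so nothing later overlaps O either.
P starts exactly when R ends (back-to-back, no overlap), so nothing later overlaps R either.
Q starts before P ends → P and Q overlap.
Overlapping pairs: L & N, O & R, P & Q — 3 in total.

3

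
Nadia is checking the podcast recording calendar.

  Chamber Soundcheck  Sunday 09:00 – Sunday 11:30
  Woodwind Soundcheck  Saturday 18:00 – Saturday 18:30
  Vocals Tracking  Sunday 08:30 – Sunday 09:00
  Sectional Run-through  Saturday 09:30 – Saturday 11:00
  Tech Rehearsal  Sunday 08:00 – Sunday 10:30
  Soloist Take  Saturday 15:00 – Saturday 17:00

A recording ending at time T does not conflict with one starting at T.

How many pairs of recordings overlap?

2

Sorted by start: Sectional Run-through, Soloist Take, Woodwind Soundcheck, Tech Rehearsal, Vocals Tracking, Chamber Soundcheck.
Soloist Take starts after Sectional Run-through ends — done with Sectional Run-through.
Woodwind Soundcheck starts after Soloist Take ends — done with Soloist Take.
Tech Rehearsal starts after Woodwind Soundcheck ends — done with Woodwind Soundcheck.
Vocals Tracking starts before Tech Rehearsal ends → Tech Rehearsal and Vocals Tracking overlap.
Chamber Soundcheck starts before Tech Rehearsal ends → Tech Rehearsal and Chamber Soundcheck overlap.
Chamber Soundcheck starts exactly when Vocals Tracking ends (back-to-back, no overlap).
Overlapping pairs: Chamber Soundcheck & Tech Rehearsal, Tech Rehearsal & Vocals Tracking — 2 in total.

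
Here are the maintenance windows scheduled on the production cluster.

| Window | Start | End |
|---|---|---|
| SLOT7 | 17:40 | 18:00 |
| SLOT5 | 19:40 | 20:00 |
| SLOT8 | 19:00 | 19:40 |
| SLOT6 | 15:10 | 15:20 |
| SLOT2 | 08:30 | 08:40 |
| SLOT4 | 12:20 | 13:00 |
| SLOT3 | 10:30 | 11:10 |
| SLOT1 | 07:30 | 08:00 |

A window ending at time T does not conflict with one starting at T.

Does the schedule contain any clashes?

No

Sorted by start: SLOT1, SLOT2, SLOT3, SLOT4, SLOT6, SLOT7, SLOT8, SLOT5.
SLOT2 starts after SLOT1 ends; SLOT1 is clear from here.
SLOT3 starts after SLOT2 ends; SLOT2 is clear from here.
SLOT4 starts after SLOT3 ends; SLOT3 is clear from here.
SLOT6 starts after SLOT4 ends; SLOT4 is clear from here.
SLOT7 starts after SLOT6 ends; SLOT6 is clear from here.
SLOT8 starts after SLOT7 ends; SLOT7 is clear from here.
SLOT5 starts exactly when SLOT8 ends (back-to-back, no overlap).
Every pair is clear; the schedule has no overlaps.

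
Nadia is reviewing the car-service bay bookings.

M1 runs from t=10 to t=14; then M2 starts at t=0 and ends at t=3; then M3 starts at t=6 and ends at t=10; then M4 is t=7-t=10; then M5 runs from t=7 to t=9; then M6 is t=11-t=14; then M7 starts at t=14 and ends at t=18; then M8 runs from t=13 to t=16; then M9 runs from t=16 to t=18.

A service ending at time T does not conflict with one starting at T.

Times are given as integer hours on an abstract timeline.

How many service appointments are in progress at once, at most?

3

Sweep the timeline, counting +1 at each start and −1 at each end (ends before starts at a tie):
t=0 start M2 → 1
t=3 end M2 → 0
t=6 start M3 → 1
t=7 start M4 → 2
t=7 start M5 → 3
t=9 end M5 → 2
t=10 end M3 → 1
t=10 end M4 → 0
t=10 start M1 → 1
t=11 start M6 → 2
t=13 start M8 → 3
t=14 end M1 → 2
t=14 end M6 → 1
t=14 start M7 → 2
t=16 end M8 → 1
t=16 start M9 → 2
t=18 end M7 → 1
t=18 end M9 → 0
Peak is 3, at t=7 (M3, M4, M5).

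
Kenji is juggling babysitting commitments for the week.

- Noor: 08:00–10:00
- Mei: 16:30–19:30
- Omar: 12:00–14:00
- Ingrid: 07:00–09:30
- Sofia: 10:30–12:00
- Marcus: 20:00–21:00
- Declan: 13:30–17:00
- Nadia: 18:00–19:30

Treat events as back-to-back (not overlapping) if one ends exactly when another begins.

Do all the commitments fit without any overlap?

Sorted by start: Ingrid, Noor, Sofia, Omar, Declan, Mei, Nadia, Marcus.
Noor starts before Ingrid ends → Ingrid and Noor overlap.
That's a conflict, so the schedule is not conflict-free.

No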